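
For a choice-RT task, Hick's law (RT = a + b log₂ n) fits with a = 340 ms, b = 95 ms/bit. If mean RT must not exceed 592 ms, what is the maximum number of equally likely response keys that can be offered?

95·log₂ n ≤ 592 − 340 = 252, giving log₂ n ≤ 2.6526 and n ≤ 6.288. The largest whole number is 6.

6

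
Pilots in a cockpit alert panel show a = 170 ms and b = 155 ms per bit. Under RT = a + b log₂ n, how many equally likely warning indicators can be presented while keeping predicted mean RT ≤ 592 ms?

6

155·log₂ n ≤ 592 − 170 = 422, giving log₂ n ≤ 2.7226 and n ≤ 6.601. The largest whole number is 6.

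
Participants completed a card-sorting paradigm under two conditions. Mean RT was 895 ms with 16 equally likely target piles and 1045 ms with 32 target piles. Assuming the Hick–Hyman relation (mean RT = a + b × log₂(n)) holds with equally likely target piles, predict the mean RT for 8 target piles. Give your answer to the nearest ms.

Fit slope and intercept:
  b = (1045 − 895) / (log₂ 32 − log₂ 16) = 150 / (5 − 4) = 150 ms/bit
  a = 895 − 150 × 4 = 295 ms
Then RT(8) = 295 + 150 × log₂ 8 = 295 + 150 × 3 ≈ 745.000 ms.

745 ms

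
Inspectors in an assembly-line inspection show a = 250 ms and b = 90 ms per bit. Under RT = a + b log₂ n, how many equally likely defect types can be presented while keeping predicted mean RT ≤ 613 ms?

Set 250 + 90·log₂ n ≤ 613 → log₂ n ≤ (613 − 250)/90 = 4.0333.
So n ≤ 2^4.0333 = 16.374; the largest integer n is 16.

16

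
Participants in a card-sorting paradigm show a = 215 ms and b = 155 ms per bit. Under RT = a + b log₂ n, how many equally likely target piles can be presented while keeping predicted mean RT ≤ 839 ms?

155·log₂ n ≤ 839 − 215 = 624, giving log₂ n ≤ 4.0258 and n ≤ 16.289. The largest whole number is 16.

16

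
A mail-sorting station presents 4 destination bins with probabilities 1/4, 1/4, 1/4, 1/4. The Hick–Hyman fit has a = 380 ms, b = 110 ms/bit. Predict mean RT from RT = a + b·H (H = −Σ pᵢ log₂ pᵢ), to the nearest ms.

600 ms

Each term −pᵢ log₂ pᵢ: 0.25·2 + 0.25·2 + 0.25·2 + 0.25·2; summed, H = 2.000 bits.
Mean RT = a + bH = 380 + 110·2.000 = 600.00 ms.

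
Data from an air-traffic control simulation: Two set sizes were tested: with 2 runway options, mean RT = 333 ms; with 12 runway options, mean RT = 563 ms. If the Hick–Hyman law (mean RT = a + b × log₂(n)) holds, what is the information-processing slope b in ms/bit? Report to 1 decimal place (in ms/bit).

The slope on a log₂ axis is (563 − 333) / (3.5850 − 1) = 88.976 ms/bit.

89.0 ms/bit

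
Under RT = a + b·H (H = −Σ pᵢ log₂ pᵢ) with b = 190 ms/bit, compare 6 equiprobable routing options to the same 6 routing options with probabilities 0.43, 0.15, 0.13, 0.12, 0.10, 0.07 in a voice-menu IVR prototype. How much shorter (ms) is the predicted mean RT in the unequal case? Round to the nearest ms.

57 ms

Equiprobable entropy H₀ = log₂ 6 = 2.5850 bits.
Skewed entropy H = −Σ pᵢ log₂ pᵢ = 2.2846 bits.
ΔRT = b·(H₀ − H) = 190 × 0.3004 = 57.07 ms.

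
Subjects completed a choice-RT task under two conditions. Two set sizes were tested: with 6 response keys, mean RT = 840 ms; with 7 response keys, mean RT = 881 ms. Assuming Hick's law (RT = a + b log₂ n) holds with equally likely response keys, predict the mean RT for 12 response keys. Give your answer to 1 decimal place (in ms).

RT is linear in log₂ n, so two points fix the line:
  b = (881 − 840) / (log₂ 7 − log₂ 6) = 41 / (2.8074 − 2.5850) = 184.359 ms/bit
  a = 840 − 184.359 × 2.5850 = 363.439 ms
Then RT(12) = 363.439 + 184.359 × log₂ 12 = 363.439 + 184.359 × 3.5850 ≈ 1024.359 ms.

1024.4 ms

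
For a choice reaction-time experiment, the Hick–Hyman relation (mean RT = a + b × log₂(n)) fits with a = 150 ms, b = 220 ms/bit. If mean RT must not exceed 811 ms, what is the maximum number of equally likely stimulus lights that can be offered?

8

Information budget: (811 − 150)/220 = 3.0045 bits, so n ≤ 2^3.0045 = 8.025 → at most 8.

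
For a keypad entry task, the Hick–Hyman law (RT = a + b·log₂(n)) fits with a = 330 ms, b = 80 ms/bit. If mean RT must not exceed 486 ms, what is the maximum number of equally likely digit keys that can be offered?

3

Information budget: (486 − 330)/80 = 1.9500 bits, so n ≤ 2^1.9500 = 3.864 → at most 3.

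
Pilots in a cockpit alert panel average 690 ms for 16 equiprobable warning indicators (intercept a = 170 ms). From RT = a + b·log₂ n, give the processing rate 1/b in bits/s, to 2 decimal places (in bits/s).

7.69 bits/s

Choice component = 690 − 170 = 520 ms over log₂(16) = 4 bits.
b = 520 / 4 = 130.000 ms/bit, so 1/b = 7.692 bits/s.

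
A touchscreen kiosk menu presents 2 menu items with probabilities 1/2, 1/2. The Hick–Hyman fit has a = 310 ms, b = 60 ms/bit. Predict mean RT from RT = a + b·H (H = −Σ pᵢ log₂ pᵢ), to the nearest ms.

Each term −pᵢ log₂ pᵢ: 0.5·1 + 0.5·1; summed, H = 1.000 bits.
Mean RT = a + bH = 310 + 60·1.000 = 370.00 ms.

370 ms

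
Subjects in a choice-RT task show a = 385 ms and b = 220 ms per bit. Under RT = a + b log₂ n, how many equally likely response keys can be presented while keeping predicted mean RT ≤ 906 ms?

5

220·log₂ n ≤ 906 − 385 = 521, giving log₂ n ≤ 2.3682 and n ≤ 5.163. The largest whole number is 5.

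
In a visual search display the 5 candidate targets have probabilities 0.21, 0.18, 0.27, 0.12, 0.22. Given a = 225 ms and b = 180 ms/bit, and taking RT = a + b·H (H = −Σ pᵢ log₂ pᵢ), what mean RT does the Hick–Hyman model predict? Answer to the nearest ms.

Entropy contributions −pᵢ log₂ pᵢ: 0.4728, 0.4453, 0.5100, 0.3671, 0.4806; sum H = 2.2758 bits.
RT = a + bH = 225 + 180·2.2758 = 634.64 ms.

635 ms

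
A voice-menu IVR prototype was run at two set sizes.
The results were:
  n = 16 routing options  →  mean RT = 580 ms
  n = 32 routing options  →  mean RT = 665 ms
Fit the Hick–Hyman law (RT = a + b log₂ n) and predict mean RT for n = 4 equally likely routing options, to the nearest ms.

Fit slope and intercept:
  b = (665 − 580) / (log₂ 32 − log₂ 16) = 85 / (5 − 4) = 85 ms/bit
  a = 580 − 85 × 4 = 240 ms
Then RT(4) = 240 + 85 × log₂ 4 = 240 + 85 × 2 ≈ 410.000 ms.

410 ms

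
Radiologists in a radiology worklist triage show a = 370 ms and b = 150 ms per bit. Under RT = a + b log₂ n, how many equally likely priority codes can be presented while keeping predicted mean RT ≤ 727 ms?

150·log₂ n ≤ 727 − 370 = 357, giving log₂ n ≤ 2.3800 and n ≤ 5.205. The largest whole number is 5.

5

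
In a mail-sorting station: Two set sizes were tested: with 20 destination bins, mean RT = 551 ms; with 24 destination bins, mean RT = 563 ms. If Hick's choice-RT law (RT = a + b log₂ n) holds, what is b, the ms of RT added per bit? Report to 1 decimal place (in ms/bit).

45.6 ms/bit

The slope on a log₂ axis is (563 − 551) / (4.5850 − 4.3219) = 45.621 ms/bit.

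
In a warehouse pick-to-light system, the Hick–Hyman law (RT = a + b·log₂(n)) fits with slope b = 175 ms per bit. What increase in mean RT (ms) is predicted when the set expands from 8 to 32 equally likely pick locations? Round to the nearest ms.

350 ms

ΔRT = (a + b log₂ n₂) − (a + b log₂ n₁) = b·(log₂ n₂ − log₂ n₁).
log₂(32) − log₂(8) = log₂(32/8) = log₂(4) = 2.
ΔRT = 175 × 2.0000 = 350.000 ms.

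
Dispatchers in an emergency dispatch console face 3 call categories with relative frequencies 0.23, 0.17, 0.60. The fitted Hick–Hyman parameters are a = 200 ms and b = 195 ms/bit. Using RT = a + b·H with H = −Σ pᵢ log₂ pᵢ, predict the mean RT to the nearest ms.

H = 0.23·log₂(1/0.23) + 0.17·log₂(1/0.17) + 0.60·log₂(1/0.60) = 1.3644 bits.
RT = 200 + 195 × 1.3644 = 466.06 ms.

466 ms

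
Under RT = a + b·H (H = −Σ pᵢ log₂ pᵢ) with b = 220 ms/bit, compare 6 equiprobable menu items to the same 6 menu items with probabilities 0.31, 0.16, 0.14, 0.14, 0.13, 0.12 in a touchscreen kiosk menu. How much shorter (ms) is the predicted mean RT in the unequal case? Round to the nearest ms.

Equiprobable entropy H₀ = log₂ 6 = 2.5850 bits.
Skewed entropy H = −Σ pᵢ log₂ pᵢ = 2.4907 bits.
ΔRT = b·(H₀ − H) = 220 × 0.0942 = 20.73 ms.

21 ms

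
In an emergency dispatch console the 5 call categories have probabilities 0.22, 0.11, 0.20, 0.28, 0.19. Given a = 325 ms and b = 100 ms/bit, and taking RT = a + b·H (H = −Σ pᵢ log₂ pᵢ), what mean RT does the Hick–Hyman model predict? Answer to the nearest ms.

551 ms

H = 0.22·log₂(1/0.22) + 0.11·log₂(1/0.11) + 0.20·log₂(1/0.20) + 0.28·log₂(1/0.28) + 0.19·log₂(1/0.19) = 2.2647 bits.
RT = 325 + 100 × 2.2647 = 551.47 ms.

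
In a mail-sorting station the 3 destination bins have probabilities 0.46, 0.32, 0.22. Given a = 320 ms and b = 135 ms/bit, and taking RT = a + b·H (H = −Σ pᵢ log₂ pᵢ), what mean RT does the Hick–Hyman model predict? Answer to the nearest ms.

525 ms

H = 0.46·log₂(1/0.46) + 0.32·log₂(1/0.32) + 0.22·log₂(1/0.22) = 1.5219 bits.
RT = 320 + 135 × 1.5219 = 525.46 ms.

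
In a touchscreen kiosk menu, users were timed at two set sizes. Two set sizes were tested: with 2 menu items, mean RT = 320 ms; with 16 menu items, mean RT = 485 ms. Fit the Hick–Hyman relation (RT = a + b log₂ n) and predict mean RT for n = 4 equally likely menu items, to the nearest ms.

Fit slope and intercept:
  b = (485 − 320) / (log₂ 16 − log₂ 2) = 165 / (4 − 1) = 55 ms/bit
  a = 320 − 55 × 1 = 265 ms
Then RT(4) = 265 + 55 × log₂ 4 = 265 + 55 × 2 ≈ 375.000 ms.

375 ms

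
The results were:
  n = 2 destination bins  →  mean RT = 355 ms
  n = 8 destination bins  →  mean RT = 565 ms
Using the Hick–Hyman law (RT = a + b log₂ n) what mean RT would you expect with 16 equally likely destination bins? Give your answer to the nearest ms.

670 ms

Solve the two-equation system in a and b:
  b = (565 − 355) / (log₂ 8 − log₂ 2) = 210 / (3 − 1) = 105 ms/bit
  a = 355 − 105 × 1 = 250 ms
Then RT(16) = 250 + 105 × log₂ 16 = 250 + 105 × 4 ≈ 670.000 ms.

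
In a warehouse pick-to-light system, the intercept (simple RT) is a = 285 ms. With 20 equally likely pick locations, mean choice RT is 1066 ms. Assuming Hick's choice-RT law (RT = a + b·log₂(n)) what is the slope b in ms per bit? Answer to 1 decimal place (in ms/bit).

180.7 ms/bit

b = (1066 − 285) / log₂(20) = 781 / 4.3219 = 180.706 ms/bit.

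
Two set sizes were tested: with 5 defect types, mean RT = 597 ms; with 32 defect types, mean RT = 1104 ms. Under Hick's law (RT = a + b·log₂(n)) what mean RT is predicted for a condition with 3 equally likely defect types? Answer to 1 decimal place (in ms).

RT is linear in log₂ n, so two points fix the line:
  b = (1104 − 597) / (log₂ 32 − log₂ 5) = 507 / (5 − 2.3219) = 189.315 ms/bit
  a = 597 − 189.315 × 2.3219 = 157.423 ms
Then RT(3) = 157.423 + 189.315 × log₂ 3 = 157.423 + 189.315 × 1.5850 ≈ 457.481 ms.

457.5 ms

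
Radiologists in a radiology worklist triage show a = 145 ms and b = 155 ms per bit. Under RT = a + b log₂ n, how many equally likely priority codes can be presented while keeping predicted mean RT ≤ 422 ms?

3

155·log₂ n ≤ 422 − 145 = 277, giving log₂ n ≤ 1.7871 and n ≤ 3.451. The largest whole number is 3.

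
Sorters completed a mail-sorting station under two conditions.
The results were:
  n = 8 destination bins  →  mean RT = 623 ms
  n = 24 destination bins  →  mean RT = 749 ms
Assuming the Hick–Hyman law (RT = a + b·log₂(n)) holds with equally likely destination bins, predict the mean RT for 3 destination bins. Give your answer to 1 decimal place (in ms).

510.5 ms

Fit slope and intercept:
  b = (749 − 623) / (log₂ 24 − log₂ 8) = 126 / (4.5850 − 3) = 79.497 ms/bit
  a = 623 − 79.497 × 3 = 384.509 ms
Then RT(3) = 384.509 + 79.497 × log₂ 3 = 384.509 + 79.497 × 1.5850 ≈ 510.509 ms.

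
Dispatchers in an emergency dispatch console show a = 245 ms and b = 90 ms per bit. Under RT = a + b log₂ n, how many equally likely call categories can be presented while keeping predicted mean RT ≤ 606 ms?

16

Information budget: (606 − 245)/90 = 4.0111 bits, so n ≤ 2^4.0111 = 16.124 → at most 16.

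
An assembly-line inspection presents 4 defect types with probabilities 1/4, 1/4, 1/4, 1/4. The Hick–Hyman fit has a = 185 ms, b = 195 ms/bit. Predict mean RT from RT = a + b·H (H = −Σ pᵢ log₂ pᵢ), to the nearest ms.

575 ms

H = −Σ pᵢ log₂ pᵢ = 0.25·2 + 0.25·2 + 0.25·2 + 0.25·2 = 2.000 bits.
RT = 185 + 195 × 2.000 = 575.00 ms.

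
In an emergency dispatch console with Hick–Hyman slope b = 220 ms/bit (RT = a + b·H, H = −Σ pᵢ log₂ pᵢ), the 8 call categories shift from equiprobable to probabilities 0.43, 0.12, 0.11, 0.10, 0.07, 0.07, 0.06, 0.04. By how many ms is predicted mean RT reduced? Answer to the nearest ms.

101 ms

The RT saving is b·ΔH. Equiprobable H₀ = log₂(8) = 3.0000 bits; with the given probabilities H = 2.5395 bits.
b·(H₀ − H) = 220 × (3.0000 − 2.5395) = 101.31 ms.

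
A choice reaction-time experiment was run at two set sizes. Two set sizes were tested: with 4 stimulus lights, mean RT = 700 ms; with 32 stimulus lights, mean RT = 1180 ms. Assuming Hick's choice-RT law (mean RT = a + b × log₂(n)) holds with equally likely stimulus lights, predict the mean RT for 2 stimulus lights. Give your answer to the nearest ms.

Fit slope and intercept:
  b = (1180 − 700) / (log₂ 32 − log₂ 4) = 480 / (5 − 2) = 160 ms/bit
  a = 700 − 160 × 2 = 380 ms
Then RT(2) = 380 + 160 × log₂ 2 = 380 + 160 × 1 ≈ 540.000 ms.

540 ms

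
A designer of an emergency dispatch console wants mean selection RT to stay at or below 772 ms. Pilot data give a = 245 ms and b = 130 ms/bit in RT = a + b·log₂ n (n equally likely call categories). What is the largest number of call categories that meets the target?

130·log₂ n ≤ 772 − 245 = 527, giving log₂ n ≤ 4.0538 and n ≤ 16.608. The largest whole number is 16.

16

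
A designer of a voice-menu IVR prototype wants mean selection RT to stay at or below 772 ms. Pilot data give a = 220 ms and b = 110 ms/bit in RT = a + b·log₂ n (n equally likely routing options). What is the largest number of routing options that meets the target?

Set 220 + 110·log₂ n ≤ 772 → log₂ n ≤ (772 − 220)/110 = 5.0182.
So n ≤ 2^5.0182 = 32.406; the largest integer n is 32.

32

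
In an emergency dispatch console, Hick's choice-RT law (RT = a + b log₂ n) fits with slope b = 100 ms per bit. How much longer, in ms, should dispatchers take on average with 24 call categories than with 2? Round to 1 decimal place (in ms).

ΔRT = (a + b log₂ n₂) − (a + b log₂ n₁) = b·(log₂ n₂ − log₂ n₁).
log₂(24) − log₂(2) = 4.5850 − 1 = 3.5850.
ΔRT = 100 × 3.5850 = 358.496 ms.

358.5 ms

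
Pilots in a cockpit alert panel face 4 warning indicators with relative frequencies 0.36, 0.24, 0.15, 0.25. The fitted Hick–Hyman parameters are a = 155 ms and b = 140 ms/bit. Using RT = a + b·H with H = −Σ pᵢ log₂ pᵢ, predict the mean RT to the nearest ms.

426 ms

Entropy contributions −pᵢ log₂ pᵢ: 0.5306, 0.4941, 0.4105, 0.5000; sum H = 1.9353 bits.
RT = a + bH = 155 + 140·1.9353 = 425.94 ms.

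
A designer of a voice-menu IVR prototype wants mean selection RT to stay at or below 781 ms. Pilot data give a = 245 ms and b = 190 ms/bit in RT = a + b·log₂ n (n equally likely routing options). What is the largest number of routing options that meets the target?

7

Set 245 + 190·log₂ n ≤ 781 → log₂ n ≤ (781 − 245)/190 = 2.8211.
So n ≤ 2^2.8211 = 7.067; the largest integer n is 7.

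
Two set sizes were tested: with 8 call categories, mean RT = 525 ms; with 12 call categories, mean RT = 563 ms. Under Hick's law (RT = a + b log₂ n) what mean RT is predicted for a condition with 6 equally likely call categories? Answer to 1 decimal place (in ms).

498.0 ms

With log₂ n on the abscissa the relation is linear; from the two conditions:
  b = (563 − 525) / (log₂ 12 − log₂ 8) = 38 / (3.5850 − 3) = 64.961 ms/bit
  a = 525 − 64.961 × 3 = 330.116 ms
Then RT(6) = 330.116 + 64.961 × log₂ 6 = 330.116 + 64.961 × 2.5850 ≈ 498.039 ms.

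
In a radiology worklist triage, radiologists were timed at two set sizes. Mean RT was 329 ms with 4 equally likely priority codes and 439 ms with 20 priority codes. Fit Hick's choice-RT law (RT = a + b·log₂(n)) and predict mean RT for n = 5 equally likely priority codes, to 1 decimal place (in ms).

344.3 ms

Solve the two-equation system in a and b:
  b = (439 − 329) / (log₂ 20 − log₂ 4) = 110 / (4.3219 − 2) = 47.374 ms/bit
  a = 329 − 47.374 × 2 = 234.251 ms
Then RT(5) = 234.251 + 47.374 × log₂ 5 = 234.251 + 47.374 × 2.3219 ≈ 344.251 ms.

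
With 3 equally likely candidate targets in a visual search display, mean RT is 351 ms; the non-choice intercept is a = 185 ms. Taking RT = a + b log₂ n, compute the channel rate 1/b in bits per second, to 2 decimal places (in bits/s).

Choice component = 351 − 185 = 166 ms over log₂(3) = 1.5850 bits.
b = 166 / 1.5850 = 104.734 ms/bit, so 1/b = 9.548 bits/s.

9.55 bits/s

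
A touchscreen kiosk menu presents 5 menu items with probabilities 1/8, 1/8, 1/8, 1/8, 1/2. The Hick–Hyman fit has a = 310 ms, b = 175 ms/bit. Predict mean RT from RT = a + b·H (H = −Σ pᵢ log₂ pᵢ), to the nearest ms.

660 ms

Each term −pᵢ log₂ pᵢ: 0.125·3 + 0.125·3 + 0.125·3 + 0.125·3 + 0.5·1; summed, H = 2.000 bits.
Mean RT = a + bH = 310 + 175·2.000 = 660.00 ms.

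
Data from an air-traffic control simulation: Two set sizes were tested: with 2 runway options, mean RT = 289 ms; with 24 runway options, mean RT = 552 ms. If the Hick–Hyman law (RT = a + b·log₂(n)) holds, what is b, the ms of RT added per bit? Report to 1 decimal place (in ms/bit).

73.4 ms/bit

b = (RT₂ − RT₁)/(log₂ n₂ − log₂ n₁) = (552 − 289)/(4.5850 − 1) = 73.362 ms/bit.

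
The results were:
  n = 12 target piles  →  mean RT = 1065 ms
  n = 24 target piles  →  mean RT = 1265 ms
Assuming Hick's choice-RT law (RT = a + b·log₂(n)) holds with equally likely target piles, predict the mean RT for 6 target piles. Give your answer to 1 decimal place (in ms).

With log₂ n on the abscissa the relation is linear; from the two conditions:
  b = (1265 − 1065) / (log₂ 24 − log₂ 12) = 200 / (4.5850 − 3.5850) = 200.000 ms/bit
  a = 1065 − 200.000 × 3.5850 = 348.007 ms
Then RT(6) = 348.007 + 200.000 × log₂ 6 = 348.007 + 200.000 × 2.5850 ≈ 865.000 ms.

865.0 ms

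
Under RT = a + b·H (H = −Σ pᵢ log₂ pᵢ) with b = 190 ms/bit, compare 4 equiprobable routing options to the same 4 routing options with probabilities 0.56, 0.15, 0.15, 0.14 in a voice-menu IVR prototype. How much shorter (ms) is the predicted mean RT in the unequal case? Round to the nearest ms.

60 ms

The RT saving is b·ΔH. Equiprobable H₀ = log₂(4) = 2.0000 bits; with the given probabilities H = 1.6866 bits.
b·(H₀ − H) = 190 × (2.0000 − 1.6866) = 59.54 ms.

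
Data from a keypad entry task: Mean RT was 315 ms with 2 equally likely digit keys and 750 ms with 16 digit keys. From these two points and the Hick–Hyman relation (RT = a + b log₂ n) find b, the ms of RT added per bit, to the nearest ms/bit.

145 ms/bit

Slope: b = (750 − 315) / (log₂ 16 − log₂ 2) = 435/3.0000 = 145 ms/bit.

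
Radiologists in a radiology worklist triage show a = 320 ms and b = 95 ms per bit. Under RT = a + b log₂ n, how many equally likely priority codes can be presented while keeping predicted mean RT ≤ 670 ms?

12

Information budget: (670 − 320)/95 = 3.6842 bits, so n ≤ 2^3.6842 = 12.855 → at most 12.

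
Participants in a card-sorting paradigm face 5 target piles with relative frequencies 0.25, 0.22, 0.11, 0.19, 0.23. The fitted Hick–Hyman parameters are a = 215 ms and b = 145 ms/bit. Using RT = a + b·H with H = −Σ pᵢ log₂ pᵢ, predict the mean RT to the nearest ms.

Entropy contributions −pᵢ log₂ pᵢ: 0.5000, 0.4806, 0.3503, 0.4552, 0.4877; sum H = 2.2738 bits.
RT = a + bH = 215 + 145·2.2738 = 544.69 ms.

545 ms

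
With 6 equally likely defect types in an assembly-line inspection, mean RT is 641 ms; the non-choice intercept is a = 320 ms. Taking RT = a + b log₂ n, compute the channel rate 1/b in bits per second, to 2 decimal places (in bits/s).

Choice component = 641 − 320 = 321 ms over log₂(6) = 2.5850 bits.
b = 321 / 2.5850 = 124.180 ms/bit, so 1/b = 8.053 bits/s.

8.05 bits/s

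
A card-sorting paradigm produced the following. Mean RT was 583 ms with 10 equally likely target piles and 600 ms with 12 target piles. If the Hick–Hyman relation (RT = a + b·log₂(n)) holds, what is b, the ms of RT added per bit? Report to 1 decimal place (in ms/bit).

64.6 ms/bit

b = (RT₂ − RT₁)/(log₂ n₂ − log₂ n₁) = (600 − 583)/(3.5850 − 3.3219) = 64.630 ms/bit.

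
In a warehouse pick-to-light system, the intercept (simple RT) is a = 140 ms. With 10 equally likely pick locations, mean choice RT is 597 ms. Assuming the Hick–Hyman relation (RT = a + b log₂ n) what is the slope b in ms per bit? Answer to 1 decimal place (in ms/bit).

137.6 ms/bit

10 alternatives carry log₂ 10 = 3.3219 bits; the choice cost is 597 − 140 = 457 ms, so b = 457/3.3219 = 137.571 ms/bit.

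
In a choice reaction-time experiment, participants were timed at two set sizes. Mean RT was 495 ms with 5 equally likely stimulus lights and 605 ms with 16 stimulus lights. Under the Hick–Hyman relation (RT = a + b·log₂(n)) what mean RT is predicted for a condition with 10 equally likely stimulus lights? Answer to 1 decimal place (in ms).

560.6 ms

RT is linear in log₂ n, so two points fix the line:
  b = (605 − 495) / (log₂ 16 − log₂ 5) = 110 / (4 − 2.3219) = 65.551 ms/bit
  a = 495 − 65.551 × 2.3219 = 342.794 ms
Then RT(10) = 342.794 + 65.551 × log₂ 10 = 342.794 + 65.551 × 3.3219 ≈ 560.551 ms.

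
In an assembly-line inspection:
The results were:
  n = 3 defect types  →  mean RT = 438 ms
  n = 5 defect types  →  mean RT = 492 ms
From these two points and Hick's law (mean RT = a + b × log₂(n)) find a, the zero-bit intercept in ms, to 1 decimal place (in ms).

321.9 ms

b = (RT₂ − RT₁)/(log₂ n₂ − log₂ n₁) = (492 − 438)/(2.3219 − 1.5850) = 73.273 ms/bit.
Intercept: a = 438 − 73.273·log₂(3) = 321.864 ms.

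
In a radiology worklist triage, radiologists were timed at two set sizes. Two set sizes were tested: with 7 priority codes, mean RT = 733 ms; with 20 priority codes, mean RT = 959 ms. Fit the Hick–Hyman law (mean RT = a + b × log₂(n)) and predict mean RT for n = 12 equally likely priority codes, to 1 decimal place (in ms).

RT is linear in log₂ n, so two points fix the line:
  b = (959 − 733) / (log₂ 20 − log₂ 7) = 226 / (4.3219 − 2.8074) = 149.217 ms/bit
  a = 733 − 149.217 × 2.8074 = 314.095 ms
Then RT(12) = 314.095 + 149.217 × log₂ 12 = 314.095 + 149.217 × 3.5850 ≈ 849.032 ms.

849.0 ms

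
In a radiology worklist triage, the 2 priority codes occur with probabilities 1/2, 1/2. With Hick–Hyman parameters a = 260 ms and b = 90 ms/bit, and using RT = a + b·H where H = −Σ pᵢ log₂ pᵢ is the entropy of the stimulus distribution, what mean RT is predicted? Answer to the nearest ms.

350 ms

Each term −pᵢ log₂ pᵢ: 0.5·1 + 0.5·1; summed, H = 1.000 bits.
Mean RT = a + bH = 260 + 90·1.000 = 350.00 ms.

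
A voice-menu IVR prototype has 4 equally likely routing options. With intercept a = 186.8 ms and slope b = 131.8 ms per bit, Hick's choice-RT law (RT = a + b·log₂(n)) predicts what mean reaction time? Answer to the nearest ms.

450 ms

log₂(4) = 2 bits, so RT = 186.8 + 131.8 × 2 ≈ 450.400 ms.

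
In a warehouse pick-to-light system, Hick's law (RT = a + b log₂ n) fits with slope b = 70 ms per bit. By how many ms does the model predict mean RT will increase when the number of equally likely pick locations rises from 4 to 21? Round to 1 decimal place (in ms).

167.5 ms

The intercept a cancels: ΔRT = b·(log₂ n₂ − log₂ n₁) = b·log₂(n₂/n₁).
log₂(21) − log₂(4) = 4.3923 − 2 = 2.3923.
ΔRT = 70 × 2.3923 = 167.462 ms.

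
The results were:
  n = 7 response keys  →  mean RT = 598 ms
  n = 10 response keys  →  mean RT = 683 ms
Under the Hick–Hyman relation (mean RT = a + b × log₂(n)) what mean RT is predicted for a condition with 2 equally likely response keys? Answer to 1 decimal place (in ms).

Solve the two-equation system in a and b:
  b = (683 − 598) / (log₂ 10 − log₂ 7) = 85 / (3.3219 − 2.8074) = 165.185 ms/bit
  a = 598 − 165.185 × 2.8074 = 134.266 ms
Then RT(2) = 134.266 + 165.185 × log₂ 2 = 134.266 + 165.185 × 1 ≈ 299.451 ms.

299.5 ms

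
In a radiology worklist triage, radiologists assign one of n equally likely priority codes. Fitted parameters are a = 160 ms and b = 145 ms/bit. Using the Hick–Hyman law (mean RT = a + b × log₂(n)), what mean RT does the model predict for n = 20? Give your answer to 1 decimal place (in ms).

log₂(20) = 4.3219 bits, so RT = 160 + 145 × 4.3219 ≈ 786.680 ms.

786.7 ms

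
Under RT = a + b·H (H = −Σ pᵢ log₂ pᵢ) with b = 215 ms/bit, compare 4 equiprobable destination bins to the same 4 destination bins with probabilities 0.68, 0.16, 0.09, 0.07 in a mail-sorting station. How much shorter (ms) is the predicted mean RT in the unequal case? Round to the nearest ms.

Equiprobable entropy H₀ = log₂ 4 = 2.0000 bits.
Skewed entropy H = −Σ pᵢ log₂ pᵢ = 1.3826 bits.
ΔRT = b·(H₀ − H) = 215 × 0.6174 = 132.75 ms.

133 ms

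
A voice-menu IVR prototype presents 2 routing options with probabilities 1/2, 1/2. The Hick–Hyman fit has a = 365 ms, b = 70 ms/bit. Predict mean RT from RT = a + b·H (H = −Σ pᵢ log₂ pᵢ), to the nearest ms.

435 ms

Each term −pᵢ log₂ pᵢ: 0.5·1 + 0.5·1; summed, H = 1.000 bits.
Mean RT = a + bH = 365 + 70·1.000 = 435.00 ms.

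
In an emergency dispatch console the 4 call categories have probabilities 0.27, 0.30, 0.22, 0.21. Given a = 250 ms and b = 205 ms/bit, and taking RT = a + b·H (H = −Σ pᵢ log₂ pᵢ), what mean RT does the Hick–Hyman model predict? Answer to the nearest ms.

H = 0.27·log₂(1/0.27) + 0.30·log₂(1/0.30) + 0.22·log₂(1/0.22) + 0.21·log₂(1/0.21) = 1.9845 bits.
RT = 250 + 205 × 1.9845 = 656.82 ms.

657 ms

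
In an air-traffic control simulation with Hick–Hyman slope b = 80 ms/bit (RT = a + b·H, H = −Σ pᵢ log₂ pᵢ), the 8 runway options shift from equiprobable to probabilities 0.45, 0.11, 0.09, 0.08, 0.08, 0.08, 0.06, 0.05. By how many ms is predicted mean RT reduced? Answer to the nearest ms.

39 ms

The RT saving is b·ΔH. Equiprobable H₀ = log₂(8) = 3.0000 bits; with the given probabilities H = 2.5155 bits.
b·(H₀ − H) = 80 × (3.0000 − 2.5155) = 38.76 ms.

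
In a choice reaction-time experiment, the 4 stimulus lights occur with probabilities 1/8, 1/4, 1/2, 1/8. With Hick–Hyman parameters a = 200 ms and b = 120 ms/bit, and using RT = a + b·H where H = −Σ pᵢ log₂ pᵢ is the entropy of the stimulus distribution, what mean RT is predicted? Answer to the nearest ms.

H = −Σ pᵢ log₂ pᵢ = 0.125·3 + 0.25·2 + 0.5·1 + 0.125·3 = 1.750 bits.
RT = 200 + 120 × 1.750 = 410.00 ms.

410 ms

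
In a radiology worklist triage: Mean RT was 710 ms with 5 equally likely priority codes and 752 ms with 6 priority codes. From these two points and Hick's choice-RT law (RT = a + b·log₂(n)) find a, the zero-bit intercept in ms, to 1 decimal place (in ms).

The slope on a log₂ axis is (752 − 710) / (2.5850 − 2.3219) = 159.675 ms/bit.
Intercept: a = 710 − 159.675·log₂(5) = 339.246 ms.

339.2 ms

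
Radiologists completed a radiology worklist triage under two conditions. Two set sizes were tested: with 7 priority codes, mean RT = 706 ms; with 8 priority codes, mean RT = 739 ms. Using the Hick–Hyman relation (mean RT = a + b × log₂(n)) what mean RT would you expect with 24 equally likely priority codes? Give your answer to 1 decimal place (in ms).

1010.5 ms

Solve the two-equation system in a and b:
  b = (739 − 706) / (log₂ 8 − log₂ 7) = 33 / (3 − 2.8074) = 171.299 ms/bit
  a = 706 − 171.299 × 2.8074 = 225.102 ms
Then RT(24) = 225.102 + 171.299 × log₂ 24 = 225.102 + 171.299 × 4.5850 ≈ 1010.503 ms.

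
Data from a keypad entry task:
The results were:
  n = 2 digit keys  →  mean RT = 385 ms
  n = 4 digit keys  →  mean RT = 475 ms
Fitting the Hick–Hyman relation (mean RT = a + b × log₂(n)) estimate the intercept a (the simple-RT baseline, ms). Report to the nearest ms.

b = (RT₂ − RT₁)/(log₂ n₂ − log₂ n₁) = (475 − 385)/(2 − 1) = 90 ms/bit.
a = RT₁ − b·log₂ n₁ = 385 − 90 × 1 = 295.000 ms.

295 ms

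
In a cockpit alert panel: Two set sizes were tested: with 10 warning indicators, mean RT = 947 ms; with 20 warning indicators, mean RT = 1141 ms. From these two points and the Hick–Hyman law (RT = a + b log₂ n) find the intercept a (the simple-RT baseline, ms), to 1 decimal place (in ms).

302.5 ms

b = (RT₂ − RT₁)/(log₂ n₂ − log₂ n₁) = (1141 − 947)/(4.3219 − 3.3219) = 194.000 ms/bit.
Intercept: a = 947 − 194.000·log₂(10) = 302.546 ms.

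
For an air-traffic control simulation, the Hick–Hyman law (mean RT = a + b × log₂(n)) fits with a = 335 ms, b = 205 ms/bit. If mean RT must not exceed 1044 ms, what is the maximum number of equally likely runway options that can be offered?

10

205·log₂ n ≤ 1044 − 335 = 709, giving log₂ n ≤ 3.4585 and n ≤ 10.993. The largest whole number is 10.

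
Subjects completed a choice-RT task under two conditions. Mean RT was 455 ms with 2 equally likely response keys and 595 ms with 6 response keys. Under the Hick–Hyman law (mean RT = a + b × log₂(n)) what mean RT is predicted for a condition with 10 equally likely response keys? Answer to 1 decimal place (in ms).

660.1 ms

RT is linear in log₂ n, so two points fix the line:
  b = (595 − 455) / (log₂ 6 − log₂ 2) = 140 / (2.5850 − 1) = 88.330 ms/bit
  a = 455 − 88.330 × 1 = 366.670 ms
Then RT(10) = 366.670 + 88.330 × log₂ 10 = 366.670 + 88.330 × 3.3219 ≈ 660.096 ms.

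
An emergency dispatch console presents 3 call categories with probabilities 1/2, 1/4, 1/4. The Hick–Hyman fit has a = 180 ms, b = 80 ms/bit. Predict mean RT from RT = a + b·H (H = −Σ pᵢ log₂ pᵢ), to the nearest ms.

H = −Σ pᵢ log₂ pᵢ = 0.5·1 + 0.25·2 + 0.25·2 = 1.500 bits.
RT = 180 + 80 × 1.500 = 300.00 ms.

300 ms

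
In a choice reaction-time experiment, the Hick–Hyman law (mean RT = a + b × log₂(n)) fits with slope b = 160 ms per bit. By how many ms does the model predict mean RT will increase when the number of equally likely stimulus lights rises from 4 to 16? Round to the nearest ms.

320 ms

The intercept a cancels: ΔRT = b·(log₂ n₂ − log₂ n₁) = b·log₂(n₂/n₁).
log₂(16) − log₂(4) = log₂(16/4) = log₂(4) = 2.
ΔRT = 160 × 2.0000 = 320.000 ms.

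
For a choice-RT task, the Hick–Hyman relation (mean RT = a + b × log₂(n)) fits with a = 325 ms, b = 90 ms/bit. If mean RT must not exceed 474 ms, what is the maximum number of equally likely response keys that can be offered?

Information budget: (474 − 325)/90 = 1.6556 bits, so n ≤ 2^1.6556 = 3.150 → at most 3.

3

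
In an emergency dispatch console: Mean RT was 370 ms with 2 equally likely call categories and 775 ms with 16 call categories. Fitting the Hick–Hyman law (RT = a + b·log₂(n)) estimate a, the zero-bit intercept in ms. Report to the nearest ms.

235 ms

Slope: b = (775 − 370) / (log₂ 16 − log₂ 2) = 405/3.0000 = 135 ms/bit.
Intercept: a = 370 − 135·log₂(2) = 235.000 ms.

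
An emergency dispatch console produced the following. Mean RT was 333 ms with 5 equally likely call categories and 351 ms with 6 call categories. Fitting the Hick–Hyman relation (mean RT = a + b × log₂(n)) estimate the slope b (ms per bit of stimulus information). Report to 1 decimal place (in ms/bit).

68.4 ms/bit

b = (RT₂ − RT₁)/(log₂ n₂ − log₂ n₁) = (351 − 333)/(2.5850 − 2.3219) = 68.432 ms/bit.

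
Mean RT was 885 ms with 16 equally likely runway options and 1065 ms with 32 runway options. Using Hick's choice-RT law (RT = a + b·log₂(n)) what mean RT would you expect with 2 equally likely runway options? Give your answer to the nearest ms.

345 ms

Solve the two-equation system in a and b:
  b = (1065 − 885) / (log₂ 32 − log₂ 16) = 180 / (5 − 4) = 180 ms/bit
  a = 885 − 180 × 4 = 165 ms
Then RT(2) = 165 + 180 × log₂ 2 = 165 + 180 × 1 ≈ 345.000 ms.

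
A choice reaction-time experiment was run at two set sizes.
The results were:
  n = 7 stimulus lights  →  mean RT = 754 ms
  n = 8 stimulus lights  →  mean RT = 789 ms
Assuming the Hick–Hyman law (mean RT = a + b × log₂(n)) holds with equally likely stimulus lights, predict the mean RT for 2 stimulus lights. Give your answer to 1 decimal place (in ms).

425.6 ms

With log₂ n on the abscissa the relation is linear; from the two conditions:
  b = (789 − 754) / (log₂ 8 − log₂ 7) = 35 / (3 − 2.8074) = 181.681 ms/bit
  a = 754 − 181.681 × 2.8074 = 243.956 ms
Then RT(2) = 243.956 + 181.681 × log₂ 2 = 243.956 + 181.681 × 1 ≈ 425.637 ms.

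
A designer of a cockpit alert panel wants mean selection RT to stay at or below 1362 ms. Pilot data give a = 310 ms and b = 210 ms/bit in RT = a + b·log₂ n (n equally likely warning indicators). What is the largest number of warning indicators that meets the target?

Information budget: (1362 − 310)/210 = 5.0095 bits, so n ≤ 2^5.0095 = 32.212 → at most 32.

32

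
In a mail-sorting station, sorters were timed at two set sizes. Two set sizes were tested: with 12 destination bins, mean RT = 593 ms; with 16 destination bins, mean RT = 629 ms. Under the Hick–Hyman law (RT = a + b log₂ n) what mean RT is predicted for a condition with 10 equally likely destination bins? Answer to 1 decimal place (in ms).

Solve the two-equation system in a and b:
  b = (629 − 593) / (log₂ 16 − log₂ 12) = 36 / (4 − 3.5850) = 86.739 ms/bit
  a = 593 − 86.739 × 3.5850 = 282.043 ms
Then RT(10) = 282.043 + 86.739 × log₂ 10 = 282.043 + 86.739 × 3.3219 ≈ 570.185 ms.

570.2 ms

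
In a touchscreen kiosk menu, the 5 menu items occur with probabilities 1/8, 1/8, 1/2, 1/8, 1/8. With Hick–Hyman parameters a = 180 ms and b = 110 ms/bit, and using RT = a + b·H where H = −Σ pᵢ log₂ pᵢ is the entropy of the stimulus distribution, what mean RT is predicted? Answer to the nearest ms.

Each term −pᵢ log₂ pᵢ: 0.125·3 + 0.125·3 + 0.5·1 + 0.125·3 + 0.125·3; summed, H = 2.000 bits.
Mean RT = a + bH = 180 + 110·2.000 = 400.00 ms.

400 ms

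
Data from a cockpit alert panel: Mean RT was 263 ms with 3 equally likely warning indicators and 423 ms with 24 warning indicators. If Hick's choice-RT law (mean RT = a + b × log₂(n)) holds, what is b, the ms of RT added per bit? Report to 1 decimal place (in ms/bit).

b = (RT₂ − RT₁)/(log₂ n₂ − log₂ n₁) = (423 − 263)/(4.5850 − 1.5850) = 53.333 ms/bit.

53.3 ms/bit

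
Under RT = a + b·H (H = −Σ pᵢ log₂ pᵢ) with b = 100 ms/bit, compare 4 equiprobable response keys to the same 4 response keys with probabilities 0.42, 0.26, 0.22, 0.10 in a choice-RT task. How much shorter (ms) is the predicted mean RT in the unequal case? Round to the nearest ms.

Equiprobable entropy H₀ = log₂ 4 = 2.0000 bits.
Skewed entropy H = −Σ pᵢ log₂ pᵢ = 1.8437 bits.
ΔRT = b·(H₀ − H) = 100 × 0.1563 = 15.63 ms.

16 ms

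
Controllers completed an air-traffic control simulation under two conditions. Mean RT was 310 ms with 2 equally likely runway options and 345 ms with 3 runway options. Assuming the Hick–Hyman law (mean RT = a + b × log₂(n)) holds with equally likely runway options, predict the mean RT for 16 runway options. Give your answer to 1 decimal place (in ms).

RT is linear in log₂ n, so two points fix the line:
  b = (345 − 310) / (log₂ 3 − log₂ 2) = 35 / (1.5850 − 1) = 59.833 ms/bit
  a = 310 − 59.833 × 1 = 250.167 ms
Then RT(16) = 250.167 + 59.833 × log₂ 16 = 250.167 + 59.833 × 4 ≈ 489.499 ms.

489.5 ms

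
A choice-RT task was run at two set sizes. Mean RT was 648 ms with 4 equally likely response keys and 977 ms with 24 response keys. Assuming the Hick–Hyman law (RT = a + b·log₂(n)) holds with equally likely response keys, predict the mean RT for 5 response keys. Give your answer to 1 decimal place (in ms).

689.0 ms

Solve the two-equation system in a and b:
  b = (977 − 648) / (log₂ 24 − log₂ 4) = 329 / (4.5850 − 2) = 127.275 ms/bit
  a = 648 − 127.275 × 2 = 393.451 ms
Then RT(5) = 393.451 + 127.275 × log₂ 5 = 393.451 + 127.275 × 2.3219 ≈ 688.973 ms.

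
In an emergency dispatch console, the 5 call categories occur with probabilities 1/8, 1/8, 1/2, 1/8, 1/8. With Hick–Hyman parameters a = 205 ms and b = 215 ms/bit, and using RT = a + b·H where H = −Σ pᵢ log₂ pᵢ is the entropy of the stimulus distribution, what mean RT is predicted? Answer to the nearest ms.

H = −Σ pᵢ log₂ pᵢ = 0.125·3 + 0.125·3 + 0.5·1 + 0.125·3 + 0.125·3 = 2.000 bits.
RT = 205 + 215 × 2.000 = 635.00 ms.

635 ms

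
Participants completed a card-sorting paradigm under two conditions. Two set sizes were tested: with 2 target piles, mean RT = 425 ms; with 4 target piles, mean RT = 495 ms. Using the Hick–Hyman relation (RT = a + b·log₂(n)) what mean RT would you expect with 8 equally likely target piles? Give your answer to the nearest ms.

565 ms

With log₂ n on the abscissa the relation is linear; from the two conditions:
  b = (495 − 425) / (log₂ 4 − log₂ 2) = 70 / (2 − 1) = 70 ms/bit
  a = 425 − 70 × 1 = 355 ms
Then RT(8) = 355 + 70 × log₂ 8 = 355 + 70 × 3 ≈ 565.000 ms.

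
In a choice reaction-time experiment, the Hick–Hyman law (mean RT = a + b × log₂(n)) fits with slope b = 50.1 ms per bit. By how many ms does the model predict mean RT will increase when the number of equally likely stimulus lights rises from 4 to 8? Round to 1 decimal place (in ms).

The intercept a cancels: ΔRT = b·(log₂ n₂ − log₂ n₁) = b·log₂(n₂/n₁).
log₂(8) − log₂(4) = log₂(8/4) = log₂(2) = 1.
ΔRT = 50.1 × 1.0000 = 50.100 ms.

50.1 ms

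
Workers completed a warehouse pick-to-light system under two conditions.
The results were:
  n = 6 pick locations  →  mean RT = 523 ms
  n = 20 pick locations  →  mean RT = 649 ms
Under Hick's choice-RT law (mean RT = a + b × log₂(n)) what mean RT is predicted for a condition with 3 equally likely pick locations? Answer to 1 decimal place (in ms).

450.5 ms

Fit slope and intercept:
  b = (649 − 523) / (log₂ 20 − log₂ 6) = 126 / (4.3219 − 2.5850) = 72.540 ms/bit
  a = 523 − 72.540 × 2.5850 = 335.486 ms
Then RT(3) = 335.486 + 72.540 × log₂ 3 = 335.486 + 72.540 × 1.5850 ≈ 450.460 ms.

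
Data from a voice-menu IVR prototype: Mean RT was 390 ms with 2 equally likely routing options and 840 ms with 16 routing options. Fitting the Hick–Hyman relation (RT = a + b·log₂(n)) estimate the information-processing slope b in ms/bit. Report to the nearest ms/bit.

150 ms/bit

b = (RT₂ − RT₁)/(log₂ n₂ − log₂ n₁) = (840 − 390)/(4 − 1) = 150 ms/bit.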